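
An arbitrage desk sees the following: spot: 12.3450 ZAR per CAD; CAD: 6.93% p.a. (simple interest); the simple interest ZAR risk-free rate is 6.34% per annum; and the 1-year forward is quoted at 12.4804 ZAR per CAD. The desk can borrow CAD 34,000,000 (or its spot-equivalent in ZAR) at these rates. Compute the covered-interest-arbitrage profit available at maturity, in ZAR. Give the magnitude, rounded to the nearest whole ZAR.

ZAR 7,399,036

T = 1 year.
Keep in CAD, deliver into the forward: 34,000,000·1.069300·12.4804 = ZAR 453,739,918.48.
Swap to ZAR now, deposit: 34,000,000·12.3450·1.063400 = ZAR 446,340,882.00.
The quoted forward overvalues CAD, so borrow ZAR, buy CAD at spot, deposit the CAD at 6.93%, and sell the proceeds forward at 12.4804.
Arbitrage profit = |453,739,918.48 − 446,340,882.00| = ZAR 7,399,036.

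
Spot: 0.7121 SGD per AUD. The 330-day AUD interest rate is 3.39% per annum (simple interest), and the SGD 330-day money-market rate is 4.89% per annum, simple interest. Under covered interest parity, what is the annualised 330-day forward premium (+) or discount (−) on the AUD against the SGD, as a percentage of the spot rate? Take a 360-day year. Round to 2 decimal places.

+1.45%

T = 330/360 years.
CIP forward (SGD per AUD) = 0.7121 × 1.044825/1.031075 = 0.7215963.
Annualised premium = (F − S)/S × (1/T) = (0.7215963 − 0.7121)/0.7121 ÷ (330/360) = 1.45%.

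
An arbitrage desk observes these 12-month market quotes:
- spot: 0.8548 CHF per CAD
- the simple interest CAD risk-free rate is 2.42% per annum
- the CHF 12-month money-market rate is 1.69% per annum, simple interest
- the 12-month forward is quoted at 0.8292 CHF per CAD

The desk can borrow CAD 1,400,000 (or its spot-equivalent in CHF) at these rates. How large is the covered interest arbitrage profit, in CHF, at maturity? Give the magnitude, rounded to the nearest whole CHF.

T = 1 year.
Route A — deposit CAD, sell forward: 1,400,000 × 1.024200 × 0.8292 = CHF 1,188,973.30.
Route B — convert at spot, deposit CHF: 1,400,000 × 0.8548 × 1.016900 = CHF 1,216,944.57.
The quoted forward undervalues CAD, so borrow CAD, convert to CHF at spot, deposit the CHF at 1.69%, and buy CAD forward at 0.8292 to cover the loan.
Profit = 1,216,944.57 − 1,188,973.30 = CHF 27,971.

CHF 27,971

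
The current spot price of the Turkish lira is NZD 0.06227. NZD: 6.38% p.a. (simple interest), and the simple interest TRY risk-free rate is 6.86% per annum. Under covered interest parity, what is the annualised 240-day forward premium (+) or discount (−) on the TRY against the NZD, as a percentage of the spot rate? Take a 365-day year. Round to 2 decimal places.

T = 240/365 years.
No-arbitrage forward: 0.06227 × 1.0419507 / 1.0451068 = 0.06208195 NZD/TRY.
(F − S)/S ÷ T = (0.06208195 − 0.06227)/0.06227/(240/365) = -0.004593 → -0.46%.

-0.46%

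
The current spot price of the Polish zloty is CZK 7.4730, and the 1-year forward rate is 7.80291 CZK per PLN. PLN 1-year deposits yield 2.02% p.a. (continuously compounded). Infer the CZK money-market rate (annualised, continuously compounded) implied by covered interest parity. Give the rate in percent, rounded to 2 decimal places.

6.34%

T = 1 year.
F/S = 7.80291/7.473 = 1.0441469 = (growth of CZK) / (growth of PLN).
The PLN side grows by e^(0.0202×1) = 1.0204054.
That pins the CZK growth at 1.0654531.
Take logs: ln 1.0654531 / 1 = 0.063400, so 6.34%.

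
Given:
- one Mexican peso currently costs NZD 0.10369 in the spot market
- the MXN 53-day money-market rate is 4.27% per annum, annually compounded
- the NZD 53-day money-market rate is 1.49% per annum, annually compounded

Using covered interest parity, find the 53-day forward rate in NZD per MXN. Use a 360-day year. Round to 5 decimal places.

T = 53/360 years.
NZD growth factor: (1 + 0.0149)^(53/360) = 1.0021798.
Growth of 1 MXN over T: (1 + 0.0427)^(53/360) = 1.0061749.
Forward (NZD per MXN) = 0.10369 × 1.0021798 / 1.0061749 = 0.1032783.

0.10328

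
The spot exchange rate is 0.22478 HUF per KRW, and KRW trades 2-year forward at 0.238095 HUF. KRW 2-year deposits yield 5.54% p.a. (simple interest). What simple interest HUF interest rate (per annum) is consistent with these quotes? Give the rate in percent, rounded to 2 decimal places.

8.83%

T = 2 years.
CIP gives F = S · g_HUF/g_KRW, so g_HUF/g_KRW = 0.238095/0.22478 = 1.0592357.
The KRW side grows by 1 + 0.0554×2 = 1.110800.
Hence g_HUF = 1.176599.
r = (1.176599 − 1)/2 = 0.088299 → 8.83%.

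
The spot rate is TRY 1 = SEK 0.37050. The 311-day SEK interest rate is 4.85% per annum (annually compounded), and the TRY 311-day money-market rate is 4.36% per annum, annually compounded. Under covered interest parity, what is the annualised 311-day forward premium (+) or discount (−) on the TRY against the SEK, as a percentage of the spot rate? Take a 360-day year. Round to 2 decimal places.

+0.47%

T = 311/360 years.
CIP forward (SEK per TRY) = 0.3705 × 1.0417628/1.0375556 = 0.37200235.
Annualised premium = (F − S)/S × (1/T) = (0.37200235 − 0.3705)/0.3705 ÷ (311/360) = 0.47%.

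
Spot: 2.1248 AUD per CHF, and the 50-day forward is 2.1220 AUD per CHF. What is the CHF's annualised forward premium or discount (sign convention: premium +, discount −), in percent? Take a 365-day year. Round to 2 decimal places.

-0.96%

T = 50/365 years.
CHF trades forward at -0.13178% vs spot over the period.
Annualise by dividing by T: -0.0013178 / (50/365) = -0.009620 → -0.96%.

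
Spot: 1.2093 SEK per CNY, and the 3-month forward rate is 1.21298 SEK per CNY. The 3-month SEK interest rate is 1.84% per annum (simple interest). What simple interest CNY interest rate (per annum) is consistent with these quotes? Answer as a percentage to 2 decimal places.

T = 3/12 years.
F/S = 1.21298/1.2093 = 1.0030431 = (growth of SEK) / (growth of CNY).
The SEK side grows by 1 + 0.0184×3/12 = 1.004600.
That pins the CNY growth at 1.0015522.
r = (1.0015522 − 1)/(3/12) = 0.006209 → 0.62%.

0.62%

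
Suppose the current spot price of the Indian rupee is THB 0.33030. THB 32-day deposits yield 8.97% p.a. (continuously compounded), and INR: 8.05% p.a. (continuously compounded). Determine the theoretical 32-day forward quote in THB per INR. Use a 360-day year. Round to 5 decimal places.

0.33057

T = 32/360 years.
THB growth factor: e^(0.0897×32/360) = 1.0080052.
INR accumulates by e^(0.0805×32/360) = 1.0071812.
Forward (THB per INR) = 0.3303 × 1.0080052 / 1.0071812 = 0.3305702.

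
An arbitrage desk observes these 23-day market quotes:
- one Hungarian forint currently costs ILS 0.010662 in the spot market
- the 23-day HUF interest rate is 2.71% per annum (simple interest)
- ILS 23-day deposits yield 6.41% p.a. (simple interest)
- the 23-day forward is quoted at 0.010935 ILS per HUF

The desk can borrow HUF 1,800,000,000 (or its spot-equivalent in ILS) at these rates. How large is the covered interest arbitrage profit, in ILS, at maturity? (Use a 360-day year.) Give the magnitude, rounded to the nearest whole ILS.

T = 23/360 years.
Route A — deposit HUF, sell forward: 1,800,000,000 × 1.0017313889 × 0.010935 = ILS 19,717,078.93.
Route B — convert at spot, deposit ILS: 1,800,000,000 × 0.010662 × 1.0040952778 = ILS 19,270,194.93.
The quoted forward overvalues HUF, so borrow ILS, buy HUF at spot, deposit the HUF at 2.71%, and sell the proceeds forward at 0.010935.
Profit = 19,717,078.93 − 19,270,194.93 = ILS 446,884.

ILS 446,884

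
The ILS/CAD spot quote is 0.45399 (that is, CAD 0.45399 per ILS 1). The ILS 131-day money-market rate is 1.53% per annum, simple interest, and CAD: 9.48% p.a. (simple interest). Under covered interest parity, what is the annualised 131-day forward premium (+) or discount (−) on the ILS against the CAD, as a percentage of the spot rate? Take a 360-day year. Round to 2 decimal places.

T = 131/360 years.
No-arbitrage forward: 0.45399 × 1.0344967 / 1.0055675 = 0.46705085 CAD/ILS.
Annualised premium = (F − S)/S × (1/T) = (0.46705085 − 0.45399)/0.45399 ÷ (131/360) = 7.91%.

+7.91%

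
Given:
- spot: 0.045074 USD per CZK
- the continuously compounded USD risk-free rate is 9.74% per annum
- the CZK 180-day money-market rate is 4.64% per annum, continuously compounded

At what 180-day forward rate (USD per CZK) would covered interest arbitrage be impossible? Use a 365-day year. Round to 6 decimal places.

0.046222

T = 180/365 years.
USD accumulates by e^(0.0974×180/365) = 1.0492051.
CZK growth factor: e^(0.0464×180/365) = 1.023146.
Forward (USD per CZK) = 0.045074 × 1.0492051 / 1.023146 = 0.04622202.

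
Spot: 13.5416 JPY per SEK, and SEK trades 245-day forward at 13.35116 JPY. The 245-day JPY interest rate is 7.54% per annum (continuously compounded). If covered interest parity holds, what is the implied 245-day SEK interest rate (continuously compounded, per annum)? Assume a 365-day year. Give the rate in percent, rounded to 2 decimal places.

T = 245/365 years.
CIP gives F = S · g_JPY/g_SEK, so g_JPY/g_SEK = 13.35116/13.5416 = 0.9859367.
The JPY side grows by e^(0.0754×245/365) = 1.0519136.
That pins the SEK growth at 1.066918.
r = ln(1.066918)/(245/365) = 0.096500 → 9.65%.

9.65%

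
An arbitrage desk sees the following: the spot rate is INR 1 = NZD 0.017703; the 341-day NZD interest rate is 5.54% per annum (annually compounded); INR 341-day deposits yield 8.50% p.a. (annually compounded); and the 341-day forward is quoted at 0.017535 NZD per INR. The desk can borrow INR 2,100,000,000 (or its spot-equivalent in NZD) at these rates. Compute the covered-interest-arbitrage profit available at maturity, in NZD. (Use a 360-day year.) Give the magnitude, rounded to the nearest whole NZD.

T = 341/360 years.
Route A — deposit INR, sell forward: 2,100,000,000 × 1.0803384553 × 0.017535 = NZD 39,781,843.11.
Route B — convert at spot, deposit NZD: 2,100,000,000 × 0.017703 × 1.0524008444 = NZD 39,124,369.51.
The quoted forward overvalues INR, so borrow NZD, buy INR at spot, deposit the INR at 8.50%, and sell the proceeds forward at 0.017535.
Profit = 39,781,843.11 − 39,124,369.51 = NZD 657,474.

NZD 657,474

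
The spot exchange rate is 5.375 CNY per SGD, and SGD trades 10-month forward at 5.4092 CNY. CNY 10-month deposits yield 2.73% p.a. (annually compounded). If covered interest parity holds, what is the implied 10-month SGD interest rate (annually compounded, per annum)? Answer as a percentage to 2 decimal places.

T = 10/12 years.
CIP gives F = S · g_CNY/g_SGD, so g_CNY/g_SGD = 5.4092/5.375 = 1.0063628.
CNY growth factor: (1 + 0.0273)^(10/12) = 1.0226988.
So the SGD growth factor = 1.0162327.
r = 1.0162327^(12/10) − 1 = 0.019511 → 1.95%.

1.95%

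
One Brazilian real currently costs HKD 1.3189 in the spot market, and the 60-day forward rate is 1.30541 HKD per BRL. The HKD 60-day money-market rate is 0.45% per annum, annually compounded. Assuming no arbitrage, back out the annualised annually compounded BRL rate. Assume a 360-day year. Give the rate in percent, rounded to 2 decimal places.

T = 60/360 years.
By CIP, F/S equals the HKD-to-BRL growth ratio: 1.30541/1.3189 = 0.9897718.
HKD growth factor: (1 + 0.0045)^(60/360) = 1.0007486.
So the BRL growth factor = 1.0110902.
r = 1.0110902^(360/60) − 1 = 0.068414 → 6.84%.

6.84%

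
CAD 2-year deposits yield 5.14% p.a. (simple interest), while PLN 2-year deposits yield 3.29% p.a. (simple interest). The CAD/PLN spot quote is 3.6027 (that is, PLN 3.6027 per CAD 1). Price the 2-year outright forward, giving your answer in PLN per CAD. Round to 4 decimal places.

T = 2 years.
PLN growth factor: 1 + 0.0329×2 = 1.065800.
CAD accumulates by 1 + 0.0514×2 = 1.102800.
CIP: F = S · (grow PLN)/(grow CAD) = 3.6027 × 1.065800/1.102800 = 3.481826 PLN per CAD.

3.4818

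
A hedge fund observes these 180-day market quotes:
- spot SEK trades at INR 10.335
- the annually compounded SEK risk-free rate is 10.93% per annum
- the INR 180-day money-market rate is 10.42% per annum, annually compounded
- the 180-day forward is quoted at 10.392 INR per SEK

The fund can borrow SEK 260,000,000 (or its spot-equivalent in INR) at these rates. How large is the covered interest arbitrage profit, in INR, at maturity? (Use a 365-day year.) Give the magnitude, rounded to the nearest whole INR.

T = 180/365 years.
Invest the SEK and cover forward: 260,000,000 × 1.05248508874 × 10.392 = INR 2,843,730,510.97.
Convert at spot and invest in INR: 260,000,000 × 10.335 × 1.05009604756 = INR 2,821,713,089.40.
The quoted forward overvalues SEK, so borrow INR, buy SEK at spot, deposit the SEK at 10.93%, and sell the proceeds forward at 10.392.
The gap between the two covered legs is INR 22,017,422.

INR 22,017,422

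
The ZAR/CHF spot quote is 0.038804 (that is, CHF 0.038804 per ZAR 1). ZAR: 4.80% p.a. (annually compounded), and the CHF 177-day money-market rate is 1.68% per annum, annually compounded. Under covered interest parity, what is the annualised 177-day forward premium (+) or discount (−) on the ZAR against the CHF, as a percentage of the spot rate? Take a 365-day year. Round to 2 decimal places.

T = 177/365 years.
F = S · g_CHF/g_ZAR = 0.038804 × 1.0081119/1.0229957 = 0.038239432.
Annualised premium = (F − S)/S × (1/T) = (0.038239432 − 0.038804)/0.038804 ÷ (177/365) = -3.00%.

-3.00%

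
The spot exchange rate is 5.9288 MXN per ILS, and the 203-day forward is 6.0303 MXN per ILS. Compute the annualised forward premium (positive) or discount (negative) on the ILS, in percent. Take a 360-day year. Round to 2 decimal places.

+3.04%

T = 203/360 years.
Period premium: (6.0303 − 5.9288)/5.9288 = 0.0171198.
×(1/T) gives 3.04% p.a.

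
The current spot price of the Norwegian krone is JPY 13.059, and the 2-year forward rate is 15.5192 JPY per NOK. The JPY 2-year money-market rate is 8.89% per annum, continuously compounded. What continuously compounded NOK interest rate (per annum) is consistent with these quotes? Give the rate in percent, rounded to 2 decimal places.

0.26%

T = 2 years.
CIP gives F = S · g_JPY/g_NOK, so g_JPY/g_NOK = 15.5192/13.059 = 1.1883911.
The JPY side grows by e^(0.0889×2) = 1.1945864.
Hence g_NOK = 1.0052132.
Take logs: ln 1.0052132 / 2 = 0.002600, so 0.26%.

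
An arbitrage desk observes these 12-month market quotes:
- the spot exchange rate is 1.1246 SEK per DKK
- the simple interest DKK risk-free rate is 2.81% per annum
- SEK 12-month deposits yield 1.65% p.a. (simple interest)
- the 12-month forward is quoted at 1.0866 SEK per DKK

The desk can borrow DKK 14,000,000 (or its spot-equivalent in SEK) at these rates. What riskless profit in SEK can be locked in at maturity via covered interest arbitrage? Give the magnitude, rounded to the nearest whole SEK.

T = 1 year.
Route A — deposit DKK, sell forward: 14,000,000 × 1.028100 × 1.0866 = SEK 15,639,868.44.
Route B — convert at spot, deposit SEK: 14,000,000 × 1.1246 × 1.016500 = SEK 16,004,182.60.
The quoted forward undervalues DKK, so borrow DKK, convert to SEK at spot, deposit the SEK at 1.65%, and buy DKK forward at 1.0866 to cover the loan.
The gap between the two covered legs is SEK 364,314.

SEK 364,314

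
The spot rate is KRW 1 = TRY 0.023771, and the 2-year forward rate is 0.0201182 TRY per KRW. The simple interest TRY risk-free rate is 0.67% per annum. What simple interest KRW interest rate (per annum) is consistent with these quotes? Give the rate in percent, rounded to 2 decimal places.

9.87%

T = 2 years.
CIP gives F = S · g_TRY/g_KRW, so g_TRY/g_KRW = 0.0201182/0.023771 = 0.8463338.
The TRY side grows by 1 + 0.0067×2 = 1.013400.
Hence g_KRW = 1.1973999.
(1.1973999 − 1)/T = 0.098700, i.e. 9.87%.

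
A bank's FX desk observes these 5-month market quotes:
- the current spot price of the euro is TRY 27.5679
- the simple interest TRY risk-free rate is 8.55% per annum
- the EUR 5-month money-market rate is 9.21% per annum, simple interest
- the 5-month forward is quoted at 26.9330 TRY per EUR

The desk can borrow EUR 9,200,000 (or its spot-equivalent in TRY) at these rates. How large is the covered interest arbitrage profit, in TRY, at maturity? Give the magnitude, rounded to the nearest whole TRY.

T = 5/12 years.
Keep in EUR, deliver into the forward: 9,200,000·1.038375·26.9330 = TRY 257,292,295.65.
Swap to TRY now, deposit: 9,200,000·27.5679·1.035625 = TRY 262,660,059.23.
The quoted forward undervalues EUR, so borrow EUR, convert to TRY at spot, deposit the TRY at 8.55%, and buy EUR forward at 26.9330 to cover the loan.
Profit = 262,660,059.23 − 257,292,295.65 = TRY 5,367,764.

TRY 5,367,764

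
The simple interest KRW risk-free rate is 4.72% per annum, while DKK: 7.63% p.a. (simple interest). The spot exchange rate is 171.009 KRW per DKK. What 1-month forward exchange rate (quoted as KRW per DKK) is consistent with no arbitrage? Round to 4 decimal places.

T = 1/12 years.
KRW growth factor: 1 + 0.0472×1/12 = 1.003933333.
Growth of 1 DKK over T: 1 + 0.0763×1/12 = 1.006358333.
CIP: F = S · (grow KRW)/(grow DKK) = 171.009 × 1.003933333/1.006358333 = 170.596923 KRW per DKK.

170.5969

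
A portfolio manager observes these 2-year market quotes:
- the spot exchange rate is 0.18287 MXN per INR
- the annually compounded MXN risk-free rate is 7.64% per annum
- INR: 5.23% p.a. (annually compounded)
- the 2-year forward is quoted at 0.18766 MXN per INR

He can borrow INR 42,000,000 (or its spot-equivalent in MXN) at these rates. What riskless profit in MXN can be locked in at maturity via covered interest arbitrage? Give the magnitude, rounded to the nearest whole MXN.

T = 2 years.
Route A — deposit INR, sell forward: 42,000,000 × 1.10733529 × 0.18766 = MXN 8,727,706.70.
Route B — convert at spot, deposit MXN: 42,000,000 × 0.18287 × 1.15863696 = MXN 8,898,957.52.
The quoted forward undervalues INR, so borrow INR, convert to MXN at spot, deposit the MXN at 7.64%, and buy INR forward at 0.18766 to cover the loan.
The gap between the two covered legs is MXN 171,251.

MXN 171,251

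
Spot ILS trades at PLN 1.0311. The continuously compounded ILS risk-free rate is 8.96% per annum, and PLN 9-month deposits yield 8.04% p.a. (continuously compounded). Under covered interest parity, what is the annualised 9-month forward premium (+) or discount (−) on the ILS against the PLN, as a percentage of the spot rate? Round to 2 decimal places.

-0.92%

T = 9/12 years.
CIP forward (PLN per ILS) = 1.0311 × 1.0621551/1.0695094 = 1.0240098.
(F − S)/S ÷ T = (1.0240098 − 1.0311)/1.0311/(9/12) = -0.009168 → -0.92%.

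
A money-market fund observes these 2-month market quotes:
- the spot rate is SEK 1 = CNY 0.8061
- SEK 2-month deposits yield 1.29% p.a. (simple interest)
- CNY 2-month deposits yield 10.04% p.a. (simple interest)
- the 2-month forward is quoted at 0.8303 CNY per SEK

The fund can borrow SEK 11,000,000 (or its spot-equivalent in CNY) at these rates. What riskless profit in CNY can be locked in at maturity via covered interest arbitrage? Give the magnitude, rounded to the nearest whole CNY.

CNY 137,460

T = 2/12 years.
Route A — deposit SEK, sell forward: 11,000,000 × 1.002150 × 0.8303 = CNY 9,152,936.60.
Route B — convert at spot, deposit CNY: 11,000,000 × 0.8061 × 1.016733333 = CNY 9,015,476.14.
The quoted forward overvalues SEK, so borrow CNY, buy SEK at spot, deposit the SEK at 1.29%, and sell the proceeds forward at 0.8303.
The gap between the two covered legs is CNY 137,460.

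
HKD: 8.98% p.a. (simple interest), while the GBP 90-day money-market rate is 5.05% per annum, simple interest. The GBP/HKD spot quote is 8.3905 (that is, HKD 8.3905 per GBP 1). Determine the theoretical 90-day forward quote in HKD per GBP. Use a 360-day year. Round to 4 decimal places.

8.4719

T = 90/360 years.
HKD accumulates by 1 + 0.0898×90/360 = 1.022450.
GBP growth factor: 1 + 0.0505×90/360 = 1.012625.
So F = 8.3905 × 1.022450 / 1.012625 = 8.471909 (HKD/GBP).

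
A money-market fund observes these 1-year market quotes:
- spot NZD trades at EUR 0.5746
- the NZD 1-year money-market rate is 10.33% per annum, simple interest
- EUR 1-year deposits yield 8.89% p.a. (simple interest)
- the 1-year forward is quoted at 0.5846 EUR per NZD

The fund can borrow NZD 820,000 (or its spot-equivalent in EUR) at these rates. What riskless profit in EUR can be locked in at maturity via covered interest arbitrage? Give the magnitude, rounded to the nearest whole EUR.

T = 1 year.
Keep in NZD, deliver into the forward: 820,000·1.103300·0.5846 = EUR 528,891.13.
Swap to EUR now, deposit: 820,000·0.5746·1.088900 = EUR 513,059.19.
The quoted forward overvalues NZD, so borrow EUR, buy NZD at spot, deposit the NZD at 10.33%, and sell the proceeds forward at 0.5846.
Profit = 528,891.13 − 513,059.19 = EUR 15,832.

EUR 15,832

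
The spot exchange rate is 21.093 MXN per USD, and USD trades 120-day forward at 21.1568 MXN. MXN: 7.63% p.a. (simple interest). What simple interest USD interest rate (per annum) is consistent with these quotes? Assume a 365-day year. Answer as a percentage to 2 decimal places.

T = 120/365 years.
By CIP, F/S equals the MXN-to-USD growth ratio: 21.1568/21.093 = 1.0030247.
The MXN side grows by 1 + 0.0763×120/365 = 1.0250849.
Hence g_USD = 1.0219937.
(1.0219937 − 1)/T = 0.066898, i.e. 6.69%.

6.69%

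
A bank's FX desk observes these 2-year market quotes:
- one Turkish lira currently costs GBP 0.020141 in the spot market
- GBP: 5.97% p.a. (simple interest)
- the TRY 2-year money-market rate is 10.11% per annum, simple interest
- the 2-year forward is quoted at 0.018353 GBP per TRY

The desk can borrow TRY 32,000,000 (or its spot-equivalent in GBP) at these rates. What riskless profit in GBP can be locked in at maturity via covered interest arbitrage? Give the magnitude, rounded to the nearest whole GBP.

GBP 15,419

T = 2 years.
Invest the TRY and cover forward: 32,000,000 × 1.202200 × 0.018353 = GBP 706,047.25.
Convert at spot and invest in GBP: 32,000,000 × 0.020141 × 1.119400 = GBP 721,466.73.
The quoted forward undervalues TRY, so borrow TRY, convert to GBP at spot, deposit the GBP at 5.97%, and buy TRY forward at 0.018353 to cover the loan.
Profit = 721,466.73 − 706,047.25 = GBP 15,419.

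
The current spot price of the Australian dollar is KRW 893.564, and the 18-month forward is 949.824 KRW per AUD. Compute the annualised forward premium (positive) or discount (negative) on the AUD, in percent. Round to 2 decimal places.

T = 18/12 years.
AUD trades forward at +6.29614% vs spot over the period.
Annualise by dividing by T: 0.0629614 / (18/12) = 0.041974 → 4.20%.

+4.20%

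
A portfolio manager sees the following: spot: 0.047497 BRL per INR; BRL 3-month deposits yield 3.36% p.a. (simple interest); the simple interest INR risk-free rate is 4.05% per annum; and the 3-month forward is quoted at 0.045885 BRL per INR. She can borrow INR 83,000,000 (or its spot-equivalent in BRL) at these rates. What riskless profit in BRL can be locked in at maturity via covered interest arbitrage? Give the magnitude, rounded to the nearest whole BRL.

T = 3/12 years.
Route A — deposit INR, sell forward: 83,000,000 × 1.010125 × 0.045885 = BRL 3,847,015.61.
Route B — convert at spot, deposit BRL: 83,000,000 × 0.047497 × 1.008400 = BRL 3,975,365.91.
The quoted forward undervalues INR, so borrow INR, convert to BRL at spot, deposit the BRL at 3.36%, and buy INR forward at 0.045885 to cover the loan.
Arbitrage profit = |3,847,015.61 − 3,975,365.91| = BRL 128,350.

BRL 128,350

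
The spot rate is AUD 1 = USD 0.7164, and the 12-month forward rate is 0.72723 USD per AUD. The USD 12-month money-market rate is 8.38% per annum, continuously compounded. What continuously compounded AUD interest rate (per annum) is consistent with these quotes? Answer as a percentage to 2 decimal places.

T = 1 year.
CIP gives F = S · g_USD/g_AUD, so g_USD/g_AUD = 0.72723/0.7164 = 1.0151173.
USD growth factor: e^(0.0838×1) = 1.0874114.
Hence g_AUD = 1.0712175.
Take logs: ln 1.0712175 / 1 = 0.068796, so 6.88%.

6.88%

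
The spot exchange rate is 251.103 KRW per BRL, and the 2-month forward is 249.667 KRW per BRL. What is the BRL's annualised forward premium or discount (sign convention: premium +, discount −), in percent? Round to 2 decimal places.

-3.43%

T = 2/12 years.
Period premium: (249.667 − 251.103)/251.103 = -0.0057188.
×(1/T) gives -3.43% p.a.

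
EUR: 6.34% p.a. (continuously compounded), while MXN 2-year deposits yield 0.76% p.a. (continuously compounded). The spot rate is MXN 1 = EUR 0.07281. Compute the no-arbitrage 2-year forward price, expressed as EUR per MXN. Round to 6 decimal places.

T = 2 years.
Growth of 1 EUR over T: e^(0.0634×2) = 1.135190.
MXN growth factor: e^(0.0076×2) = 1.0153161.
CIP: F = S · (grow EUR)/(grow MXN) = 0.07281 × 1.135190/1.0153161 = 0.08140636 EUR per MXN.

0.081406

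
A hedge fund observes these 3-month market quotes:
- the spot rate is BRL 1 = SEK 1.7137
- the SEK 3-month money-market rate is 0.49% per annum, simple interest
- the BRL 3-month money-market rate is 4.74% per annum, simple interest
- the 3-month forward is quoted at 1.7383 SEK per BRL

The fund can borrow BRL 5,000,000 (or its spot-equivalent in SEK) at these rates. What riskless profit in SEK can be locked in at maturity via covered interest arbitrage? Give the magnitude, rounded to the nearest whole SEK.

SEK 215,498

T = 3/12 years.
Route A — deposit BRL, sell forward: 5,000,000 × 1.011850 × 1.7383 = SEK 8,794,494.28.
Route B — convert at spot, deposit SEK: 5,000,000 × 1.7137 × 1.001225 = SEK 8,578,996.41.
The quoted forward overvalues BRL, so borrow SEK, buy BRL at spot, deposit the BRL at 4.74%, and sell the proceeds forward at 1.7383.
Arbitrage profit = |8,794,494.28 − 8,578,996.41| = SEK 215,498.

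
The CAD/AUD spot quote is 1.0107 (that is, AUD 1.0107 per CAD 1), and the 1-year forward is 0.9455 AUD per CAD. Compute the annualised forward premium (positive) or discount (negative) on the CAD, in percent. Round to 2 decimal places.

T = 1 year.
CAD trades forward at -6.45097% vs spot over the period.
Annualise by dividing by T: -0.0645097 / 1 = -0.064510 → -6.45%.

-6.45%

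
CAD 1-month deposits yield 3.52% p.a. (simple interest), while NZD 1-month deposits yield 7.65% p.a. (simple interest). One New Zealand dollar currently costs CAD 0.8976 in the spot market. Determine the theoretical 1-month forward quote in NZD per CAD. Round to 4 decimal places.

T = 1/12 years.
Growth of 1 CAD over T: 1 + 0.0352×1/12 = 1.0029333.
NZD growth factor: 1 + 0.0765×1/12 = 1.006375.
Forward (CAD per NZD) = 0.8976 × 1.0029333 / 1.006375 = 0.8945303.
Quoted the other way: 1/0.8945303 = 1.1179 NZD per CAD.

1.1179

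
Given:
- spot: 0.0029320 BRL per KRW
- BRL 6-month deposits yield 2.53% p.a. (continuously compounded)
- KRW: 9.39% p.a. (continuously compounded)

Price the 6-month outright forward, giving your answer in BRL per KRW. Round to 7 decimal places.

T = 6/12 years.
BRL accumulates by e^(0.0253×6/12) = 1.0127303.
KRW growth factor: e^(0.0939×6/12) = 1.0480696.
Forward (BRL per KRW) = 0.002932 × 1.0127303 / 1.0480696 = 0.002833137.

0.0028331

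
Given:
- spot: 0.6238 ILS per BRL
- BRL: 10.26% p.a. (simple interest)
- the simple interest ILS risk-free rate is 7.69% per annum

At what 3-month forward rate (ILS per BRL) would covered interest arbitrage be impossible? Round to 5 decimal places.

T = 3/12 years.
ILS accumulates by 1 + 0.0769×3/12 = 1.019225.
BRL growth factor: 1 + 0.1026×3/12 = 1.025650.
Forward (ILS per BRL) = 0.6238 × 1.019225 / 1.025650 = 0.6198923.

0.61989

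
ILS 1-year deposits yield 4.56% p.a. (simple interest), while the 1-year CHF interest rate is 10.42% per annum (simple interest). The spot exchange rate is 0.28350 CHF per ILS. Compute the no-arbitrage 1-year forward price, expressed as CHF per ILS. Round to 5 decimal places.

0.29939

T = 1 year.
Growth of 1 CHF over T: 1 + 0.1042×1 = 1.104200.
ILS accumulates by 1 + 0.0456×1 = 1.045600.
CIP: F = S · (grow CHF)/(grow ILS) = 0.2835 × 1.104200/1.045600 = 0.2993886 CHF per ILS.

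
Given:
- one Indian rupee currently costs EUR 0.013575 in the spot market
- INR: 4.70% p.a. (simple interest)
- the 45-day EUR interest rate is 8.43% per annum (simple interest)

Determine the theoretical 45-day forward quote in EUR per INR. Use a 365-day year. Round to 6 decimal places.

0.013637

T = 45/365 years.
EUR growth factor: 1 + 0.0843×45/365 = 1.0103932.
Growth of 1 INR over T: 1 + 0.0470×45/365 = 1.0057945.
Forward (EUR per INR) = 0.013575 × 1.0103932 / 1.0057945 = 0.01363707.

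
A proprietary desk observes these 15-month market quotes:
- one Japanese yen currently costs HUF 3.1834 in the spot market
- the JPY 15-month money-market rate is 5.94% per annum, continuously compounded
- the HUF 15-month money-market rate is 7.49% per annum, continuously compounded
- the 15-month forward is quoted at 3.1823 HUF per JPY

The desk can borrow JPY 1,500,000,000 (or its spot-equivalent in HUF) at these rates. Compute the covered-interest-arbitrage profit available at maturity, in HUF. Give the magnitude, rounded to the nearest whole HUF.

HUF 102,397,235

T = 15/12 years.
Route A — deposit JPY, sell forward: 1,500,000,000 × 1.077076040851 × 3.1823 = HUF 5,141,368,627.20.
Route B — convert at spot, deposit HUF: 1,500,000,000 × 3.1834 × 1.098147863245 = HUF 5,243,765,861.78.
The quoted forward undervalues JPY, so borrow JPY, convert to HUF at spot, deposit the HUF at 7.49%, and buy JPY forward at 3.1823 to cover the loan.
The gap between the two covered legs is HUF 102,397,235.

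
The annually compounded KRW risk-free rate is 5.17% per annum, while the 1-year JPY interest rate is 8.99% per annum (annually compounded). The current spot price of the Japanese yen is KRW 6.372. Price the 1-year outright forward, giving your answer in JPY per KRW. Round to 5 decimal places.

T = 1 year.
Growth of 1 KRW over T: (1 + 0.0517)^1 = 1.051700.
JPY accumulates by (1 + 0.0899)^1 = 1.089900.
Forward (KRW per JPY) = 6.372 × 1.051700 / 1.089900 = 6.148667.
Invert for JPY per KRW: 1 / 6.148667 = 0.16264.

0.16264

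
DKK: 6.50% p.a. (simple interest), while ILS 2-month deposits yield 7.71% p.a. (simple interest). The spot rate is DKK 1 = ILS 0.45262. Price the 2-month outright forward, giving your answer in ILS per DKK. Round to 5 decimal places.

0.45352

T = 2/12 years.
Growth of 1 ILS over T: 1 + 0.0771×2/12 = 1.012850.
DKK growth factor: 1 + 0.0650×2/12 = 1.0108333.
CIP: F = S · (grow ILS)/(grow DKK) = 0.45262 × 1.012850/1.0108333 = 0.4535230 ILS per DKK.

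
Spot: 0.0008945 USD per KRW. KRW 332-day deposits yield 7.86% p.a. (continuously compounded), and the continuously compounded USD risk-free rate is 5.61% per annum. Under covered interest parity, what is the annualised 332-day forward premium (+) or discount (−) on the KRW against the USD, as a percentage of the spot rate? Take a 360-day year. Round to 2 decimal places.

T = 332/360 years.
No-arbitrage forward: 0.0008945 × 1.0530984 / 1.0751785 = 0.0008761304 USD/KRW.
(F − S)/S ÷ T = (0.0008761304 − 0.0008945)/0.0008945/(332/360) = -0.022268 → -2.23%.

-2.23%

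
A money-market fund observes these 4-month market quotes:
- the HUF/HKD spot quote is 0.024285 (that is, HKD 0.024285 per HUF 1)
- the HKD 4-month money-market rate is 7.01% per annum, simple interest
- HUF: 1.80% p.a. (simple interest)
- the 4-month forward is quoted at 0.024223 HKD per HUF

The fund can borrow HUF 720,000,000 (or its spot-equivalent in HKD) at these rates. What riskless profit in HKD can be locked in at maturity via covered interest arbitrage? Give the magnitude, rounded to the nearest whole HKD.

HKD 348,567

T = 4/12 years.
Keep in HUF, deliver into the forward: 720,000,000·1.006000·0.024223 = HKD 17,545,203.36.
Swap to HKD now, deposit: 720,000,000·0.024285·1.0233666667 = HKD 17,893,770.84.
The quoted forward undervalues HUF, so borrow HUF, convert to HKD at spot, deposit the HKD at 7.01%, and buy HUF forward at 0.024223 to cover the loan.
Profit = 17,893,770.84 − 17,545,203.36 = HKD 348,567.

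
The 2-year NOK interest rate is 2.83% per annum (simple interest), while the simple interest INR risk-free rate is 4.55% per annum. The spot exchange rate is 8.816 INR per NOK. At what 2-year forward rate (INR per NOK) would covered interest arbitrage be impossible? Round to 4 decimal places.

9.1030

T = 2 years.
INR accumulates by 1 + 0.0455×2 = 1.091000.
Growth of 1 NOK over T: 1 + 0.0283×2 = 1.056600.
CIP: F = S · (grow INR)/(grow NOK) = 8.816 × 1.091000/1.056600 = 9.103025 INR per NOK.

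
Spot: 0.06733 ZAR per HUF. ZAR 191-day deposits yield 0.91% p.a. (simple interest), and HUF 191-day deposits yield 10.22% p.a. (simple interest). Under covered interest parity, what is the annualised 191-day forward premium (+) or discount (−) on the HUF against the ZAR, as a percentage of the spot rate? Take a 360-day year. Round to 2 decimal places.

-8.83%

T = 191/360 years.
No-arbitrage forward: 0.06733 × 1.0048281 / 1.0542228 = 0.06417531 ZAR/HUF.
(F − S)/S ÷ T = (0.06417531 − 0.06733)/0.06733/(191/360) = -0.088311 → -8.83%.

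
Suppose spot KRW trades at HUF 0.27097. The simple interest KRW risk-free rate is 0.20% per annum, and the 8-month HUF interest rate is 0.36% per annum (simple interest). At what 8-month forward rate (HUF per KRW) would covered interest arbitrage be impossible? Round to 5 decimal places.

0.27126

T = 8/12 years.
Growth of 1 HUF over T: 1 + 0.0036×8/12 = 1.002400.
KRW accumulates by 1 + 0.0020×8/12 = 1.0013333.
CIP: F = S · (grow HUF)/(grow KRW) = 0.27097 × 1.002400/1.0013333 = 0.2712587 HUF per KRW.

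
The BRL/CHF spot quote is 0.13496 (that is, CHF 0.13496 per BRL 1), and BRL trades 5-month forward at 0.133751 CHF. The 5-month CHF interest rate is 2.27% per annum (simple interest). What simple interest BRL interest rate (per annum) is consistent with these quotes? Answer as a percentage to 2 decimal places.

4.46%

T = 5/12 years.
F/S = 0.133751/0.13496 = 0.9910418 = (growth of CHF) / (growth of BRL).
The CHF side grows by 1 + 0.0227×5/12 = 1.0094583.
That pins the BRL growth at 1.018583.
r = (1.018583 − 1)/(5/12) = 0.044599 → 4.46%.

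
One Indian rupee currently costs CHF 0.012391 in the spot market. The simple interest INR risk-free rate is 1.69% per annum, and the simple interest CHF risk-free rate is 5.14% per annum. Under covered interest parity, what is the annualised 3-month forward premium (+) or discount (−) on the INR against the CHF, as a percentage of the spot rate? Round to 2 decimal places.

T = 3/12 years.
CIP forward (CHF per INR) = 0.012391 × 1.012850/1.004225 = 0.012497423.
(F − S)/S ÷ T = (0.012497423 − 0.012391)/0.012391/(3/12) = 0.034355 → 3.44%.

+3.44%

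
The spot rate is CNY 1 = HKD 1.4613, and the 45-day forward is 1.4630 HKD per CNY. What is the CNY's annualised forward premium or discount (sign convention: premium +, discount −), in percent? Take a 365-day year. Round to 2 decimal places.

T = 45/365 years.
Period premium: (1.4630 − 1.4613)/1.4613 = 0.0011633.
×(1/T) gives 0.94% p.a.

+0.94%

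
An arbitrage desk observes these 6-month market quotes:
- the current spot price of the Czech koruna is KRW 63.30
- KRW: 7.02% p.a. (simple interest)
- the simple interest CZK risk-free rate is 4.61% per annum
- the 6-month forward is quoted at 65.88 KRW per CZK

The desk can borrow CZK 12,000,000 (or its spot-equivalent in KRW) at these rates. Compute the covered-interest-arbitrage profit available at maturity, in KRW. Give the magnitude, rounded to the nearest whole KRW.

KRW 22,520,448

T = 6/12 years.
Invest the CZK and cover forward: 12,000,000 × 1.023050 × 65.88 = KRW 808,782,408.00.
Convert at spot and invest in KRW: 12,000,000 × 63.30 × 1.035100 = KRW 786,261,960.00.
The quoted forward overvalues CZK, so borrow KRW, buy CZK at spot, deposit the CZK at 4.61%, and sell the proceeds forward at 65.88.
Arbitrage profit = |808,782,408.00 − 786,261,960.00| = KRW 22,520,448.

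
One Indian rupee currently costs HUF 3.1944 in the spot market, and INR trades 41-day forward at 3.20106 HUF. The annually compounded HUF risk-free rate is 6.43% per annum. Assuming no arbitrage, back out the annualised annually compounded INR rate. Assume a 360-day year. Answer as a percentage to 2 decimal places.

T = 41/360 years.
By CIP, F/S equals the HUF-to-INR growth ratio: 3.20106/3.1944 = 1.0020849.
HUF growth factor: (1 + 0.0643)^(41/360) = 1.0071225.
So the INR growth factor = 1.0050271.
r = 1.0050271^(360/41) − 1 = 0.045014 → 4.50%.

4.50%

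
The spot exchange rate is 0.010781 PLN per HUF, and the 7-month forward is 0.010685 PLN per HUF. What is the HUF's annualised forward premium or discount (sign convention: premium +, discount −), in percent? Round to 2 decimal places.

T = 7/12 years.
Period premium: (0.010685 − 0.010781)/0.010781 = -0.0089046.
Annualise by dividing by T: -0.0089046 / (7/12) = -0.015265 → -1.53%.

-1.53%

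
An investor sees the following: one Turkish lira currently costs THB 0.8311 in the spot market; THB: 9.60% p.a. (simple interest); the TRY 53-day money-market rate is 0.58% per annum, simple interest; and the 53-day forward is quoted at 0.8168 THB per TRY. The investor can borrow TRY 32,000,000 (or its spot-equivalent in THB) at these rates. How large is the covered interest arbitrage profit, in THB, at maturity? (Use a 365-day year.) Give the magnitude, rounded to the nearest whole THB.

T = 53/365 years.
Keep in TRY, deliver into the forward: 32,000,000·1.0008421918·0.8168 = THB 26,159,612.87.
Swap to THB now, deposit: 32,000,000·0.8311·1.013939726 = THB 26,965,929.80.
The quoted forward undervalues TRY, so borrow TRY, convert to THB at spot, deposit the THB at 9.60%, and buy TRY forward at 0.8168 to cover the loan.
The gap between the two covered legs is THB 806,317.

THB 806,317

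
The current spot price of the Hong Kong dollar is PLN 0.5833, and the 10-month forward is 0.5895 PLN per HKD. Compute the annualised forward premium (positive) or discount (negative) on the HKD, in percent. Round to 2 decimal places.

+1.28%

T = 10/12 years.
(F − S)/S = (0.5895 − 0.5833)/0.5833 = 0.0106292.
Annualise by dividing by T: 0.0106292 / (10/12) = 0.012755 → 1.28%.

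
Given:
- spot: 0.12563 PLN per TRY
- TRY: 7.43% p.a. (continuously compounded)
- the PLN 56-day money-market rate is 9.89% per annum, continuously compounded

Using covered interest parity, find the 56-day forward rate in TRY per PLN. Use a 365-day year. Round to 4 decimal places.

7.9299

T = 56/365 years.
PLN accumulates by e^(0.0989×56/365) = 1.0152894.
TRY growth factor: e^(0.0743×56/365) = 1.0114647.
Forward (PLN per TRY) = 0.12563 × 1.0152894 / 1.0114647 = 0.1261051.
Quoted the other way: 1/0.1261051 = 7.9299 TRY per PLN.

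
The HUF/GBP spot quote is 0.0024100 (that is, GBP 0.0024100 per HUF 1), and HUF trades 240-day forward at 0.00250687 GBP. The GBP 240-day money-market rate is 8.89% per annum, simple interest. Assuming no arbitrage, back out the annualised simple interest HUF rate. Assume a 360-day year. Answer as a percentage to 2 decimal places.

T = 240/360 years.
By CIP, F/S equals the GBP-to-HUF growth ratio: 0.00250687/0.00241 = 1.0401950.
The GBP side grows by 1 + 0.0889×240/360 = 1.0592667.
Hence g_HUF = 1.0183347.
r = (1.0183347 − 1)/(240/360) = 0.027502 → 2.75%.

2.75%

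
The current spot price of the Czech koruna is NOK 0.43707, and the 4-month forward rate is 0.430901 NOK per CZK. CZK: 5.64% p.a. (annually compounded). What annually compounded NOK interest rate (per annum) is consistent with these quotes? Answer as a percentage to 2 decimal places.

1.23%

T = 4/12 years.
CIP gives F = S · g_NOK/g_CZK, so g_NOK/g_CZK = 0.430901/0.43707 = 0.9858856.
The CZK side grows by (1 + 0.0564)^(4/12) = 1.0184572.
So the NOK growth factor = 1.0040823.
r = 1.0040823^(12/4) − 1 = 0.012297 → 1.23%.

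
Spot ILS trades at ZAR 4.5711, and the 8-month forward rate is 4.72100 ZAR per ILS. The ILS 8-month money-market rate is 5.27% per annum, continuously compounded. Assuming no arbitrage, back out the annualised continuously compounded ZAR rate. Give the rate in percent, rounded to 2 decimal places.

T = 8/12 years.
CIP gives F = S · g_ZAR/g_ILS, so g_ZAR/g_ILS = 4.721/4.5711 = 1.0327930.
The ILS side grows by e^(0.0527×8/12) = 1.0357578.
So the ZAR growth factor = 1.0697234.
Take logs: ln 1.0697234 / (8/12) = 0.101100, so 10.11%.

10.11%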